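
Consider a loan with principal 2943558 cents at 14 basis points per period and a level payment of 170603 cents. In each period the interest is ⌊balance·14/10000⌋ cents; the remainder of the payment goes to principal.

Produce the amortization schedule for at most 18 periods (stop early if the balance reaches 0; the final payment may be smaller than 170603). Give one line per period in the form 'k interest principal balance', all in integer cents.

1 4120 166483 2777075
2 3887 166716 2610359
3 3654 166949 2443410
4 3420 167183 2276227
5 3186 167417 2108810
6 2952 167651 1941159
7 2717 167886 1773273
8 2482 168121 1605152
9 2247 168356 1436796
10 2011 168592 1268204
11 1775 168828 1099376
12 1539 169064 930312
13 1302 169301 761011
14 1065 169538 591473
15 828 169775 421698
16 590 170013 251685
17 352 170251 81434
18 114 81434 0

1. interest=⌊2943558·14/10000⌋=4120; principal=170603-4120=166483; balance=2943558-166483=2777075
2. interest=⌊2777075·14/10000⌋=3887; principal=170603-3887=166716; balance=2777075-166716=2610359
3. interest=⌊2610359·14/10000⌋=3654; principal=170603-3654=166949; balance=2610359-166949=2443410
4. interest=⌊2443410·14/10000⌋=3420; principal=170603-3420=167183; balance=2443410-167183=2276227
5. interest=⌊2276227·14/10000⌋=3186; principal=170603-3186=167417; balance=2276227-167417=2108810
6. interest=⌊2108810·14/10000⌋=2952; principal=170603-2952=167651; balance=2108810-167651=1941159
7. interest=⌊1941159·14/10000⌋=2717; principal=170603-2717=167886; balance=1941159-167886=1773273
8. interest=⌊1773273·14/10000⌋=2482; principal=170603-2482=168121; balance=1773273-168121=1605152
9. interest=⌊1605152·14/10000⌋=2247; principal=170603-2247=168356; balance=1605152-168356=1436796
10. interest=⌊1436796·14/10000⌋=2011; principal=170603-2011=168592; balance=1436796-168592=1268204
11. interest=⌊1268204·14/10000⌋=1775; principal=170603-1775=168828; balance=1268204-168828=1099376
12. interest=⌊1099376·14/10000⌋=1539; principal=170603-1539=169064; balance=1099376-169064=930312
13. interest=⌊930312·14/10000⌋=1302; principal=170603-1302=169301; balance=930312-169301=761011
14. interest=⌊761011·14/10000⌋=1065; principal=170603-1065=169538; balance=761011-169538=591473
15. interest=⌊591473·14/10000⌋=828; principal=170603-828=169775; balance=591473-169775=421698
16. interest=⌊421698·14/10000⌋=590; principal=170603-590=170013; balance=421698-170013=251685
17. interest=⌊251685·14/10000⌋=352; principal=170603-352=170251; balance=251685-170251=81434
18. interest=⌊81434·14/10000⌋=114; principal=min(170603-114,81434)=81434; balance=81434-81434=0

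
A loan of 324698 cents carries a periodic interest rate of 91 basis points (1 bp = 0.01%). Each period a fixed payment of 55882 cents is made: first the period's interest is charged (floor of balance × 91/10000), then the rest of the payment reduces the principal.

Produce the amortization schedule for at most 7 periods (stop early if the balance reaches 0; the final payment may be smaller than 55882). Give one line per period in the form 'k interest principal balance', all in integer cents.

1. interest=⌊324698·91/10000⌋=2954; principal=55882-2954=52928; balance=324698-52928=271770
2. interest=⌊271770·91/10000⌋=2473; principal=55882-2473=53409; balance=271770-53409=218361
3. interest=⌊218361·91/10000⌋=1987; principal=55882-1987=53895; balance=218361-53895=164466
4. interest=⌊164466·91/10000⌋=1496; principal=55882-1496=54386; balance=164466-54386=110080
5. interest=⌊110080·91/10000⌋=1001; principal=55882-1001=54881; balance=110080-54881=55199
6. interest=⌊55199·91/10000⌋=502; principal=min(55882-502,55199)=55199; balance=55199-55199=0

1 2954 52928 271770
2 2473 53409 218361
3 1987 53895 164466
4 1496 54386 110080
5 1001 54881 55199
6 502 55199 0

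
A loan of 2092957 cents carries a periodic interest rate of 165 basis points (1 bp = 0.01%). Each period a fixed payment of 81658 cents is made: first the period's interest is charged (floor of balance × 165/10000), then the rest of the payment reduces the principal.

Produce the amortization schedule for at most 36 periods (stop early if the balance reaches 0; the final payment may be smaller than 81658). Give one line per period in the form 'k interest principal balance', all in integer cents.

1 34533 47125 2045832
2 33756 47902 1997930
3 32965 48693 1949237
4 32162 49496 1899741
5 31345 50313 1849428
6 30515 51143 1798285
7 29671 51987 1746298
8 28813 52845 1693453
9 27941 53717 1639736
10 27055 54603 1585133
11 26154 55504 1529629
12 25238 56420 1473209
13 24307 57351 1415858
14 23361 58297 1357561
15 22399 59259 1298302
16 21421 60237 1238065
17 20428 61230 1176835
18 19417 62241 1114594
19 18390 63268 1051326
20 17346 64312 987014
21 16285 65373 921641
22 15207 66451 855190
23 14110 67548 787642
24 12996 68662 718980
25 11863 69795 649185
26 10711 70947 578238
27 9540 72118 506120
28 8350 73308 432812
29 7141 74517 358295
30 5911 75747 282548
31 4662 76996 205552
32 3391 78267 127285
33 2100 79558 47727
34 787 47727 0

1. interest=⌊2092957·165/10000⌋=34533; principal=81658-34533=47125; balance=2092957-47125=2045832
2. interest=⌊2045832·165/10000⌋=33756; principal=81658-33756=47902; balance=2045832-47902=1997930
3. interest=⌊1997930·165/10000⌋=32965; principal=81658-32965=48693; balance=1997930-48693=1949237
4. interest=⌊1949237·165/10000⌋=32162; principal=81658-32162=49496; balance=1949237-49496=1899741
5. interest=⌊1899741·165/10000⌋=31345; principal=81658-31345=50313; balance=1899741-50313=1849428
6. interest=⌊1849428·165/10000⌋=30515; principal=81658-30515=51143; balance=1849428-51143=1798285
7. interest=⌊1798285·165/10000⌋=29671; principal=81658-29671=51987; balance=1798285-51987=1746298
8. interest=⌊1746298·165/10000⌋=28813; principal=81658-28813=52845; balance=1746298-52845=1693453
9. interest=⌊1693453·165/10000⌋=27941; principal=81658-27941=53717; balance=1693453-53717=1639736
10. interest=⌊1639736·165/10000⌋=27055; principal=81658-27055=54603; balance=1639736-54603=1585133
11. interest=⌊1585133·165/10000⌋=26154; principal=81658-26154=55504; balance=1585133-55504=1529629
12. interest=⌊1529629·165/10000⌋=25238; principal=81658-25238=56420; balance=1529629-56420=1473209
13. interest=⌊1473209·165/10000⌋=24307; principal=81658-24307=57351; balance=1473209-57351=1415858
14. interest=⌊1415858·165/10000⌋=23361; principal=81658-23361=58297; balance=1415858-58297=1357561
15. interest=⌊1357561·165/10000⌋=22399; principal=81658-22399=59259; balance=1357561-59259=1298302
16. interest=⌊1298302·165/10000⌋=21421; principal=81658-21421=60237; balance=1298302-60237=1238065
17. interest=⌊1238065·165/10000⌋=20428; principal=81658-20428=61230; balance=1238065-61230=1176835
18. interest=⌊1176835·165/10000⌋=19417; principal=81658-19417=62241; balance=1176835-62241=1114594
19. interest=⌊1114594·165/10000⌋=18390; principal=81658-18390=63268; balance=1114594-63268=1051326
20. interest=⌊1051326·165/10000⌋=17346; principal=81658-17346=64312; balance=1051326-64312=987014
21. interest=⌊987014·165/10000⌋=16285; principal=81658-16285=65373; balance=987014-65373=921641
22. interest=⌊921641·165/10000⌋=15207; principal=81658-15207=66451; balance=921641-66451=855190
23. interest=⌊855190·165/10000⌋=14110; principal=81658-14110=67548; balance=855190-67548=787642
24. interest=⌊787642·165/10000⌋=12996; principal=81658-12996=68662; balance=787642-68662=718980
25. interest=⌊718980·165/10000⌋=11863; principal=81658-11863=69795; balance=718980-69795=649185
26. interest=⌊649185·165/10000⌋=10711; principal=81658-10711=70947; balance=649185-70947=578238
27. interest=⌊578238·165/10000⌋=9540; principal=81658-9540=72118; balance=578238-72118=506120
28. interest=⌊506120·165/10000⌋=8350; principal=81658-8350=73308; balance=506120-73308=432812
29. interest=⌊432812·165/10000⌋=7141; principal=81658-7141=74517; balance=432812-74517=358295
30. interest=⌊358295·165/10000⌋=5911; principal=81658-5911=75747; balance=358295-75747=282548
31. interest=⌊282548·165/10000⌋=4662; principal=81658-4662=76996; balance=282548-76996=205552
32. interest=⌊205552·165/10000⌋=3391; principal=81658-3391=78267; balance=205552-78267=127285
33. interest=⌊127285·165/10000⌋=2100; principal=81658-2100=79558; balance=127285-79558=47727
34. interest=⌊47727·165/10000⌋=787; principal=min(81658-787,47727)=47727; balance=47727-47727=0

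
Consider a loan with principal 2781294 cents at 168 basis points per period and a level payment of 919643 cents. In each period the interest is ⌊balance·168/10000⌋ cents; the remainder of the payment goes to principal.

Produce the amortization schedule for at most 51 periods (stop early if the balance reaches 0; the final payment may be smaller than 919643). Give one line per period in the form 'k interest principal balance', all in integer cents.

1. interest=⌊2781294·168/10000⌋=46725; principal=919643-46725=872918; balance=2781294-872918=1908376
2. interest=⌊1908376·168/10000⌋=32060; principal=919643-32060=887583; balance=1908376-887583=1020793
3. interest=⌊1020793·168/10000⌋=17149; principal=919643-17149=902494; balance=1020793-902494=118299
4. interest=⌊118299·168/10000⌋=1987; principal=min(919643-1987,118299)=118299; balance=118299-118299=0

1 46725 872918 1908376
2 32060 887583 1020793
3 17149 902494 118299
4 1987 118299 0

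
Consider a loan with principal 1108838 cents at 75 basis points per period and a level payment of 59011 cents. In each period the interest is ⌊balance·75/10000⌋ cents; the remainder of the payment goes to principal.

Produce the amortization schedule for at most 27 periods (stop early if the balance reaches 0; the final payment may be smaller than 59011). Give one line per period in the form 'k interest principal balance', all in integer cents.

1 8316 50695 1058143
2 7936 51075 1007068
3 7553 51458 955610
4 7167 51844 903766
5 6778 52233 851533
6 6386 52625 798908
7 5991 53020 745888
8 5594 53417 692471
9 5193 53818 638653
10 4789 54222 584431
11 4383 54628 529803
12 3973 55038 474765
13 3560 55451 419314
14 3144 55867 363447
15 2725 56286 307161
16 2303 56708 250453
17 1878 57133 193320
18 1449 57562 135758
19 1018 57993 77765
20 583 58428 19337
21 145 19337 0

1. interest=⌊1108838·75/10000⌋=8316; principal=59011-8316=50695; balance=1108838-50695=1058143
2. interest=⌊1058143·75/10000⌋=7936; principal=59011-7936=51075; balance=1058143-51075=1007068
3. interest=⌊1007068·75/10000⌋=7553; principal=59011-7553=51458; balance=1007068-51458=955610
4. interest=⌊955610·75/10000⌋=7167; principal=59011-7167=51844; balance=955610-51844=903766
5. interest=⌊903766·75/10000⌋=6778; principal=59011-6778=52233; balance=903766-52233=851533
6. interest=⌊851533·75/10000⌋=6386; principal=59011-6386=52625; balance=851533-52625=798908
7. interest=⌊798908·75/10000⌋=5991; principal=59011-5991=53020; balance=798908-53020=745888
8. interest=⌊745888·75/10000⌋=5594; principal=59011-5594=53417; balance=745888-53417=692471
9. interest=⌊692471·75/10000⌋=5193; principal=59011-5193=53818; balance=692471-53818=638653
10. interest=⌊638653·75/10000⌋=4789; principal=59011-4789=54222; balance=638653-54222=584431
11. interest=⌊584431·75/10000⌋=4383; principal=59011-4383=54628; balance=584431-54628=529803
12. interest=⌊529803·75/10000⌋=3973; principal=59011-3973=55038; balance=529803-55038=474765
13. interest=⌊474765·75/10000⌋=3560; principal=59011-3560=55451; balance=474765-55451=419314
14. interest=⌊419314·75/10000⌋=3144; principal=59011-3144=55867; balance=419314-55867=363447
15. interest=⌊363447·75/10000⌋=2725; principal=59011-2725=56286; balance=363447-56286=307161
16. interest=⌊307161·75/10000⌋=2303; principal=59011-2303=56708; balance=307161-56708=250453
17. interest=⌊250453·75/10000⌋=1878; principal=59011-1878=57133; balance=250453-57133=193320
18. interest=⌊193320·75/10000⌋=1449; principal=59011-1449=57562; balance=193320-57562=135758
19. interest=⌊135758·75/10000⌋=1018; principal=59011-1018=57993; balance=135758-57993=77765
20. interest=⌊77765·75/10000⌋=583; principal=59011-583=58428; balance=77765-58428=19337
21. interest=⌊19337·75/10000⌋=145; principal=min(59011-145,19337)=19337; balance=19337-19337=0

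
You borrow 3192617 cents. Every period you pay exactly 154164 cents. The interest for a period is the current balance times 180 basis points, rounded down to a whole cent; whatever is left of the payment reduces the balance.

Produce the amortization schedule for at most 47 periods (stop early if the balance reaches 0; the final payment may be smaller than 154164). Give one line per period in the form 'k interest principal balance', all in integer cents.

1 57467 96697 3095920
2 55726 98438 2997482
3 53954 100210 2897272
4 52150 102014 2795258
5 50314 103850 2691408
6 48445 105719 2585689
7 46542 107622 2478067
8 44605 109559 2368508
9 42633 111531 2256977
10 40625 113539 2143438
11 38581 115583 2027855
12 36501 117663 1910192
13 34383 119781 1790411
14 32227 121937 1668474
15 30032 124132 1544342
16 27798 126366 1417976
17 25523 128641 1289335
18 23208 130956 1158379
19 20850 133314 1025065
20 18451 135713 889352
21 16008 138156 751196
22 13521 140643 610553
23 10989 143175 467378
24 8412 145752 321626
25 5789 148375 173251
26 3118 151046 22205
27 399 22205 0

1. interest=⌊3192617·180/10000⌋=57467; principal=154164-57467=96697; balance=3192617-96697=3095920
2. interest=⌊3095920·180/10000⌋=55726; principal=154164-55726=98438; balance=3095920-98438=2997482
3. interest=⌊2997482·180/10000⌋=53954; principal=154164-53954=100210; balance=2997482-100210=2897272
4. interest=⌊2897272·180/10000⌋=52150; principal=154164-52150=102014; balance=2897272-102014=2795258
5. interest=⌊2795258·180/10000⌋=50314; principal=154164-50314=103850; balance=2795258-103850=2691408
6. interest=⌊2691408·180/10000⌋=48445; principal=154164-48445=105719; balance=2691408-105719=2585689
7. interest=⌊2585689·180/10000⌋=46542; principal=154164-46542=107622; balance=2585689-107622=2478067
8. interest=⌊2478067·180/10000⌋=44605; principal=154164-44605=109559; balance=2478067-109559=2368508
9. interest=⌊2368508·180/10000⌋=42633; principal=154164-42633=111531; balance=2368508-111531=2256977
10. interest=⌊2256977·180/10000⌋=40625; principal=154164-40625=113539; balance=2256977-113539=2143438
11. interest=⌊2143438·180/10000⌋=38581; principal=154164-38581=115583; balance=2143438-115583=2027855
12. interest=⌊2027855·180/10000⌋=36501; principal=154164-36501=117663; balance=2027855-117663=1910192
13. interest=⌊1910192·180/10000⌋=34383; principal=154164-34383=119781; balance=1910192-119781=1790411
14. interest=⌊1790411·180/10000⌋=32227; principal=154164-32227=121937; balance=1790411-121937=1668474
15. interest=⌊1668474·180/10000⌋=30032; principal=154164-30032=124132; balance=1668474-124132=1544342
16. interest=⌊1544342·180/10000⌋=27798; principal=154164-27798=126366; balance=1544342-126366=1417976
17. interest=⌊1417976·180/10000⌋=25523; principal=154164-25523=128641; balance=1417976-128641=1289335
18. interest=⌊1289335·180/10000⌋=23208; principal=154164-23208=130956; balance=1289335-130956=1158379
19. interest=⌊1158379·180/10000⌋=20850; principal=154164-20850=133314; balance=1158379-133314=1025065
20. interest=⌊1025065·180/10000⌋=18451; principal=154164-18451=135713; balance=1025065-135713=889352
21. interest=⌊889352·180/10000⌋=16008; principal=154164-16008=138156; balance=889352-138156=751196
22. interest=⌊751196·180/10000⌋=13521; principal=154164-13521=140643; balance=751196-140643=610553
23. interest=⌊610553·180/10000⌋=10989; principal=154164-10989=143175; balance=610553-143175=467378
24. interest=⌊467378·180/10000⌋=8412; principal=154164-8412=145752; balance=467378-145752=321626
25. interest=⌊321626·180/10000⌋=5789; principal=154164-5789=148375; balance=321626-148375=173251
26. interest=⌊173251·180/10000⌋=3118; principal=154164-3118=151046; balance=173251-151046=22205
27. interest=⌊22205·180/10000⌋=399; principal=min(154164-399,22205)=22205; balance=22205-22205=0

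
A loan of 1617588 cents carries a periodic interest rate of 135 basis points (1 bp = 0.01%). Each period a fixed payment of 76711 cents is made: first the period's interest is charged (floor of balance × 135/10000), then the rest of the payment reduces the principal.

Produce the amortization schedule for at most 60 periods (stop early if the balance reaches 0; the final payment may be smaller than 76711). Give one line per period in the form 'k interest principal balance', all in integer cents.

1 21837 54874 1562714
2 21096 55615 1507099
3 20345 56366 1450733
4 19584 57127 1393606
5 18813 57898 1335708
6 18032 58679 1277029
7 17239 59472 1217557
8 16437 60274 1157283
9 15623 61088 1096195
10 14798 61913 1034282
11 13962 62749 971533
12 13115 63596 907937
13 12257 64454 843483
14 11387 65324 778159
15 10505 66206 711953
16 9611 67100 644853
17 8705 68006 576847
18 7787 68924 507923
19 6856 69855 438068
20 5913 70798 367270
21 4958 71753 295517
22 3989 72722 222795
23 3007 73704 149091
24 2012 74699 74392
25 1004 74392 0

1. interest=⌊1617588·135/10000⌋=21837; principal=76711-21837=54874; balance=1617588-54874=1562714
2. interest=⌊1562714·135/10000⌋=21096; principal=76711-21096=55615; balance=1562714-55615=1507099
3. interest=⌊1507099·135/10000⌋=20345; principal=76711-20345=56366; balance=1507099-56366=1450733
4. interest=⌊1450733·135/10000⌋=19584; principal=76711-19584=57127; balance=1450733-57127=1393606
5. interest=⌊1393606·135/10000⌋=18813; principal=76711-18813=57898; balance=1393606-57898=1335708
6. interest=⌊1335708·135/10000⌋=18032; principal=76711-18032=58679; balance=1335708-58679=1277029
7. interest=⌊1277029·135/10000⌋=17239; principal=76711-17239=59472; balance=1277029-59472=1217557
8. interest=⌊1217557·135/10000⌋=16437; principal=76711-16437=60274; balance=1217557-60274=1157283
9. interest=⌊1157283·135/10000⌋=15623; principal=76711-15623=61088; balance=1157283-61088=1096195
10. interest=⌊1096195·135/10000⌋=14798; principal=76711-14798=61913; balance=1096195-61913=1034282
11. interest=⌊1034282·135/10000⌋=13962; principal=76711-13962=62749; balance=1034282-62749=971533
12. interest=⌊971533·135/10000⌋=13115; principal=76711-13115=63596; balance=971533-63596=907937
13. interest=⌊907937·135/10000⌋=12257; principal=76711-12257=64454; balance=907937-64454=843483
14. interest=⌊843483·135/10000⌋=11387; principal=76711-11387=65324; balance=843483-65324=778159
15. interest=⌊778159·135/10000⌋=10505; principal=76711-10505=66206; balance=778159-66206=711953
16. interest=⌊711953·135/10000⌋=9611; principal=76711-9611=67100; balance=711953-67100=644853
17. interest=⌊644853·135/10000⌋=8705; principal=76711-8705=68006; balance=644853-68006=576847
18. interest=⌊576847·135/10000⌋=7787; principal=76711-7787=68924; balance=576847-68924=507923
19. interest=⌊507923·135/10000⌋=6856; principal=76711-6856=69855; balance=507923-69855=438068
20. interest=⌊438068·135/10000⌋=5913; principal=76711-5913=70798; balance=438068-70798=367270
21. interest=⌊367270·135/10000⌋=4958; principal=76711-4958=71753; balance=367270-71753=295517
22. interest=⌊295517·135/10000⌋=3989; principal=76711-3989=72722; balance=295517-72722=222795
23. interest=⌊222795·135/10000⌋=3007; principal=76711-3007=73704; balance=222795-73704=149091
24. interest=⌊149091·135/10000⌋=2012; principal=76711-2012=74699; balance=149091-74699=74392
25. interest=⌊74392·135/10000⌋=1004; principal=min(76711-1004,74392)=74392; balance=74392-74392=0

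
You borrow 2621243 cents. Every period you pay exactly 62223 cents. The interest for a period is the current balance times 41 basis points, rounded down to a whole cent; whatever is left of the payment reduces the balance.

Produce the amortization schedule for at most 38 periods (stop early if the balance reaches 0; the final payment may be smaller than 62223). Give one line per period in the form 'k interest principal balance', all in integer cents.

1 10747 51476 2569767
2 10536 51687 2518080
3 10324 51899 2466181
4 10111 52112 2414069
5 9897 52326 2361743
6 9683 52540 2309203
7 9467 52756 2256447
8 9251 52972 2203475
9 9034 53189 2150286
10 8816 53407 2096879
11 8597 53626 2043253
12 8377 53846 1989407
13 8156 54067 1935340
14 7934 54289 1881051
15 7712 54511 1826540
16 7488 54735 1771805
17 7264 54959 1716846
18 7039 55184 1661662
19 6812 55411 1606251
20 6585 55638 1550613
21 6357 55866 1494747
22 6128 56095 1438652
23 5898 56325 1382327
24 5667 56556 1325771
25 5435 56788 1268983
26 5202 57021 1211962
27 4969 57254 1154708
28 4734 57489 1097219
29 4498 57725 1039494
30 4261 57962 981532
31 4024 58199 923333
32 3785 58438 864895
33 3546 58677 806218
34 3305 58918 747300
35 3063 59160 688140
36 2821 59402 628738
37 2577 59646 569092
38 2333 59890 509202

1. interest=⌊2621243·41/10000⌋=10747; principal=62223-10747=51476; balance=2621243-51476=2569767
2. interest=⌊2569767·41/10000⌋=10536; principal=62223-10536=51687; balance=2569767-51687=2518080
3. interest=⌊2518080·41/10000⌋=10324; principal=62223-10324=51899; balance=2518080-51899=2466181
4. interest=⌊2466181·41/10000⌋=10111; principal=62223-10111=52112; balance=2466181-52112=2414069
5. interest=⌊2414069·41/10000⌋=9897; principal=62223-9897=52326; balance=2414069-52326=2361743
6. interest=⌊2361743·41/10000⌋=9683; principal=62223-9683=52540; balance=2361743-52540=2309203
7. interest=⌊2309203·41/10000⌋=9467; principal=62223-9467=52756; balance=2309203-52756=2256447
8. interest=⌊2256447·41/10000⌋=9251; principal=62223-9251=52972; balance=2256447-52972=2203475
9. interest=⌊2203475·41/10000⌋=9034; principal=62223-9034=53189; balance=2203475-53189=2150286
10. interest=⌊2150286·41/10000⌋=8816; principal=62223-8816=53407; balance=2150286-53407=2096879
11. interest=⌊2096879·41/10000⌋=8597; principal=62223-8597=53626; balance=2096879-53626=2043253
12. interest=⌊2043253·41/10000⌋=8377; principal=62223-8377=53846; balance=2043253-53846=1989407
13. interest=⌊1989407·41/10000⌋=8156; principal=62223-8156=54067; balance=1989407-54067=1935340
14. interest=⌊1935340·41/10000⌋=7934; principal=62223-7934=54289; balance=1935340-54289=1881051
15. interest=⌊1881051·41/10000⌋=7712; principal=62223-7712=54511; balance=1881051-54511=1826540
16. interest=⌊1826540·41/10000⌋=7488; principal=62223-7488=54735; balance=1826540-54735=1771805
17. interest=⌊1771805·41/10000⌋=7264; principal=62223-7264=54959; balance=1771805-54959=1716846
18. interest=⌊1716846·41/10000⌋=7039; principal=62223-7039=55184; balance=1716846-55184=1661662
19. interest=⌊1661662·41/10000⌋=6812; principal=62223-6812=55411; balance=1661662-55411=1606251
20. interest=⌊1606251·41/10000⌋=6585; principal=62223-6585=55638; balance=1606251-55638=1550613
21. interest=⌊1550613·41/10000⌋=6357; principal=62223-6357=55866; balance=1550613-55866=1494747
22. interest=⌊1494747·41/10000⌋=6128; principal=62223-6128=56095; balance=1494747-56095=1438652
23. interest=⌊1438652·41/10000⌋=5898; principal=62223-5898=56325; balance=1438652-56325=1382327
24. interest=⌊1382327·41/10000⌋=5667; principal=62223-5667=56556; balance=1382327-56556=1325771
25. interest=⌊1325771·41/10000⌋=5435; principal=62223-5435=56788; balance=1325771-56788=1268983
26. interest=⌊1268983·41/10000⌋=5202; principal=62223-5202=57021; balance=1268983-57021=1211962
27. interest=⌊1211962·41/10000⌋=4969; principal=62223-4969=57254; balance=1211962-57254=1154708
28. interest=⌊1154708·41/10000⌋=4734; principal=62223-4734=57489; balance=1154708-57489=1097219
29. interest=⌊1097219·41/10000⌋=4498; principal=62223-4498=57725; balance=1097219-57725=1039494
30. interest=⌊1039494·41/10000⌋=4261; principal=62223-4261=57962; balance=1039494-57962=981532
31. interest=⌊981532·41/10000⌋=4024; principal=62223-4024=58199; balance=981532-58199=923333
32. interest=⌊923333·41/10000⌋=3785; principal=62223-3785=58438; balance=923333-58438=864895
33. interest=⌊864895·41/10000⌋=3546; principal=62223-3546=58677; balance=864895-58677=806218
34. interest=⌊806218·41/10000⌋=3305; principal=62223-3305=58918; balance=806218-58918=747300
35. interest=⌊747300·41/10000⌋=3063; principal=62223-3063=59160; balance=747300-59160=688140
36. interest=⌊688140·41/10000⌋=2821; principal=62223-2821=59402; balance=688140-59402=628738
37. interest=⌊628738·41/10000⌋=2577; principal=62223-2577=59646; balance=628738-59646=569092
38. interest=⌊569092·41/10000⌋=2333; principal=62223-2333=59890; balance=569092-59890=509202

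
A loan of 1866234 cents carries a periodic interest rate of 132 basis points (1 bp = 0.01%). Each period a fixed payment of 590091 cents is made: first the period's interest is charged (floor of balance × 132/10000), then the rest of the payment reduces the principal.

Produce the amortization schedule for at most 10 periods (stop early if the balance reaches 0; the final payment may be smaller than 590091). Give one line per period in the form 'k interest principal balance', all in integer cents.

1. interest=⌊1866234·132/10000⌋=24634; principal=590091-24634=565457; balance=1866234-565457=1300777
2. interest=⌊1300777·132/10000⌋=17170; principal=590091-17170=572921; balance=1300777-572921=727856
3. interest=⌊727856·132/10000⌋=9607; principal=590091-9607=580484; balance=727856-580484=147372
4. interest=⌊147372·132/10000⌋=1945; principal=min(590091-1945,147372)=147372; balance=147372-147372=0

1 24634 565457 1300777
2 17170 572921 727856
3 9607 580484 147372
4 1945 147372 0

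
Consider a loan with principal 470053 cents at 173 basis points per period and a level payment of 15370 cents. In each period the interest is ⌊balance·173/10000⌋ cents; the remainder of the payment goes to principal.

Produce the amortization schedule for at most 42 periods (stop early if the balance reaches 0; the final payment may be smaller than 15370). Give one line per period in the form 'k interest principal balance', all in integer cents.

1 8131 7239 462814
2 8006 7364 455450
3 7879 7491 447959
4 7749 7621 440338
5 7617 7753 432585
6 7483 7887 424698
7 7347 8023 416675
8 7208 8162 408513
9 7067 8303 400210
10 6923 8447 391763
11 6777 8593 383170
12 6628 8742 374428
13 6477 8893 365535
14 6323 9047 356488
15 6167 9203 347285
16 6008 9362 337923
17 5846 9524 328399
18 5681 9689 318710
19 5513 9857 308853
20 5343 10027 298826
21 5169 10201 288625
22 4993 10377 278248
23 4813 10557 267691
24 4631 10739 256952
25 4445 10925 246027
26 4256 11114 234913
27 4063 11307 223606
28 3868 11502 212104
29 3669 11701 200403
30 3466 11904 188499
31 3261 12109 176390
32 3051 12319 164071
33 2838 12532 151539
34 2621 12749 138790
35 2401 12969 125821
36 2176 13194 112627
37 1948 13422 99205
38 1716 13654 85551
39 1480 13890 71661
40 1239 14131 57530
41 995 14375 43155
42 746 14624 28531

1. interest=⌊470053·173/10000⌋=8131; principal=15370-8131=7239; balance=470053-7239=462814
2. interest=⌊462814·173/10000⌋=8006; principal=15370-8006=7364; balance=462814-7364=455450
3. interest=⌊455450·173/10000⌋=7879; principal=15370-7879=7491; balance=455450-7491=447959
4. interest=⌊447959·173/10000⌋=7749; principal=15370-7749=7621; balance=447959-7621=440338
5. interest=⌊440338·173/10000⌋=7617; principal=15370-7617=7753; balance=440338-7753=432585
6. interest=⌊432585·173/10000⌋=7483; principal=15370-7483=7887; balance=432585-7887=424698
7. interest=⌊424698·173/10000⌋=7347; principal=15370-7347=8023; balance=424698-8023=416675
8. interest=⌊416675·173/10000⌋=7208; principal=15370-7208=8162; balance=416675-8162=408513
9. interest=⌊408513·173/10000⌋=7067; principal=15370-7067=8303; balance=408513-8303=400210
10. interest=⌊400210·173/10000⌋=6923; principal=15370-6923=8447; balance=400210-8447=391763
11. interest=⌊391763·173/10000⌋=6777; principal=15370-6777=8593; balance=391763-8593=383170
12. interest=⌊383170·173/10000⌋=6628; principal=15370-6628=8742; balance=383170-8742=374428
13. interest=⌊374428·173/10000⌋=6477; principal=15370-6477=8893; balance=374428-8893=365535
14. interest=⌊365535·173/10000⌋=6323; principal=15370-6323=9047; balance=365535-9047=356488
15. interest=⌊356488·173/10000⌋=6167; principal=15370-6167=9203; balance=356488-9203=347285
16. interest=⌊347285·173/10000⌋=6008; principal=15370-6008=9362; balance=347285-9362=337923
17. interest=⌊337923·173/10000⌋=5846; principal=15370-5846=9524; balance=337923-9524=328399
18. interest=⌊328399·173/10000⌋=5681; principal=15370-5681=9689; balance=328399-9689=318710
19. interest=⌊318710·173/10000⌋=5513; principal=15370-5513=9857; balance=318710-9857=308853
20. interest=⌊308853·173/10000⌋=5343; principal=15370-5343=10027; balance=308853-10027=298826
21. interest=⌊298826·173/10000⌋=5169; principal=15370-5169=10201; balance=298826-10201=288625
22. interest=⌊288625·173/10000⌋=4993; principal=15370-4993=10377; balance=288625-10377=278248
23. interest=⌊278248·173/10000⌋=4813; principal=15370-4813=10557; balance=278248-10557=267691
24. interest=⌊267691·173/10000⌋=4631; principal=15370-4631=10739; balance=267691-10739=256952
25. interest=⌊256952·173/10000⌋=4445; principal=15370-4445=10925; balance=256952-10925=246027
26. interest=⌊246027·173/10000⌋=4256; principal=15370-4256=11114; balance=246027-11114=234913
27. interest=⌊234913·173/10000⌋=4063; principal=15370-4063=11307; balance=234913-11307=223606
28. interest=⌊223606·173/10000⌋=3868; principal=15370-3868=11502; balance=223606-11502=212104
29. interest=⌊212104·173/10000⌋=3669; principal=15370-3669=11701; balance=212104-11701=200403
30. interest=⌊200403·173/10000⌋=3466; principal=15370-3466=11904; balance=200403-11904=188499
31. interest=⌊188499·173/10000⌋=3261; principal=15370-3261=12109; balance=188499-12109=176390
32. interest=⌊176390·173/10000⌋=3051; principal=15370-3051=12319; balance=176390-12319=164071
33. interest=⌊164071·173/10000⌋=2838; principal=15370-2838=12532; balance=164071-12532=151539
34. interest=⌊151539·173/10000⌋=2621; principal=15370-2621=12749; balance=151539-12749=138790
35. interest=⌊138790·173/10000⌋=2401; principal=15370-2401=12969; balance=138790-12969=125821
36. interest=⌊125821·173/10000⌋=2176; principal=15370-2176=13194; balance=125821-13194=112627
37. interest=⌊112627·173/10000⌋=1948; principal=15370-1948=13422; balance=112627-13422=99205
38. interest=⌊99205·173/10000⌋=1716; principal=15370-1716=13654; balance=99205-13654=85551
39. interest=⌊85551·173/10000⌋=1480; principal=15370-1480=13890; balance=85551-13890=71661
40. interest=⌊71661·173/10000⌋=1239; principal=15370-1239=14131; balance=71661-14131=57530
41. interest=⌊57530·173/10000⌋=995; principal=15370-995=14375; balance=57530-14375=43155
42. interest=⌊43155·173/10000⌋=746; principal=15370-746=14624; balance=43155-14624=28531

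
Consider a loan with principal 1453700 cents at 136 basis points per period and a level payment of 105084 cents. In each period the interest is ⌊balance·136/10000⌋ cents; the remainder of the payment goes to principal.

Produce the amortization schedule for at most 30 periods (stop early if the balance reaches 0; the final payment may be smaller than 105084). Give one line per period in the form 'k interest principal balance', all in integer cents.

1 19770 85314 1368386
2 18610 86474 1281912
3 17434 87650 1194262
4 16241 88843 1105419
5 15033 90051 1015368
6 13809 91275 924093
7 12567 92517 831576
8 11309 93775 737801
9 10034 95050 642751
10 8741 96343 546408
11 7431 97653 448755
12 6103 98981 349774
13 4756 100328 249446
14 3392 101692 147754
15 2009 103075 44679
16 607 44679 0

1. interest=⌊1453700·136/10000⌋=19770; principal=105084-19770=85314; balance=1453700-85314=1368386
2. interest=⌊1368386·136/10000⌋=18610; principal=105084-18610=86474; balance=1368386-86474=1281912
3. interest=⌊1281912·136/10000⌋=17434; principal=105084-17434=87650; balance=1281912-87650=1194262
4. interest=⌊1194262·136/10000⌋=16241; principal=105084-16241=88843; balance=1194262-88843=1105419
5. interest=⌊1105419·136/10000⌋=15033; principal=105084-15033=90051; balance=1105419-90051=1015368
6. interest=⌊1015368·136/10000⌋=13809; principal=105084-13809=91275; balance=1015368-91275=924093
7. interest=⌊924093·136/10000⌋=12567; principal=105084-12567=92517; balance=924093-92517=831576
8. interest=⌊831576·136/10000⌋=11309; principal=105084-11309=93775; balance=831576-93775=737801
9. interest=⌊737801·136/10000⌋=10034; principal=105084-10034=95050; balance=737801-95050=642751
10. interest=⌊642751·136/10000⌋=8741; principal=105084-8741=96343; balance=642751-96343=546408
11. interest=⌊546408·136/10000⌋=7431; principal=105084-7431=97653; balance=546408-97653=448755
12. interest=⌊448755·136/10000⌋=6103; principal=105084-6103=98981; balance=448755-98981=349774
13. interest=⌊349774·136/10000⌋=4756; principal=105084-4756=100328; balance=349774-100328=249446
14. interest=⌊249446·136/10000⌋=3392; principal=105084-3392=101692; balance=249446-101692=147754
15. interest=⌊147754·136/10000⌋=2009; principal=105084-2009=103075; balance=147754-103075=44679
16. interest=⌊44679·136/10000⌋=607; principal=min(105084-607,44679)=44679; balance=44679-44679=0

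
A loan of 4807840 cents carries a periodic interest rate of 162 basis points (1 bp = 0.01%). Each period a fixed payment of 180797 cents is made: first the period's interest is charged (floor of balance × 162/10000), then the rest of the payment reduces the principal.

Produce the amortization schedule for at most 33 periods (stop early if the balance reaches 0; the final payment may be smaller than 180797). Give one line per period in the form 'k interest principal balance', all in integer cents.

1. interest=⌊4807840·162/10000⌋=77887; principal=180797-77887=102910; balance=4807840-102910=4704930
2. interest=⌊4704930·162/10000⌋=76219; principal=180797-76219=104578; balance=4704930-104578=4600352
3. interest=⌊4600352·162/10000⌋=74525; principal=180797-74525=106272; balance=4600352-106272=4494080
4. interest=⌊4494080·162/10000⌋=72804; principal=180797-72804=107993; balance=4494080-107993=4386087
5. interest=⌊4386087·162/10000⌋=71054; principal=180797-71054=109743; balance=4386087-109743=4276344
6. interest=⌊4276344·162/10000⌋=69276; principal=180797-69276=111521; balance=4276344-111521=4164823
7. interest=⌊4164823·162/10000⌋=67470; principal=180797-67470=113327; balance=4164823-113327=4051496
8. interest=⌊4051496·162/10000⌋=65634; principal=180797-65634=115163; balance=4051496-115163=3936333
9. interest=⌊3936333·162/10000⌋=63768; principal=180797-63768=117029; balance=3936333-117029=3819304
10. interest=⌊3819304·162/10000⌋=61872; principal=180797-61872=118925; balance=3819304-118925=3700379
11. interest=⌊3700379·162/10000⌋=59946; principal=180797-59946=120851; balance=3700379-120851=3579528
12. interest=⌊3579528·162/10000⌋=57988; principal=180797-57988=122809; balance=3579528-122809=3456719
13. interest=⌊3456719·162/10000⌋=55998; principal=180797-55998=124799; balance=3456719-124799=3331920
14. interest=⌊3331920·162/10000⌋=53977; principal=180797-53977=126820; balance=3331920-126820=3205100
15. interest=⌊3205100·162/10000⌋=51922; principal=180797-51922=128875; balance=3205100-128875=3076225
16. interest=⌊3076225·162/10000⌋=49834; principal=180797-49834=130963; balance=3076225-130963=2945262
17. interest=⌊2945262·162/10000⌋=47713; principal=180797-47713=133084; balance=2945262-133084=2812178
18. interest=⌊2812178·162/10000⌋=45557; principal=180797-45557=135240; balance=2812178-135240=2676938
19. interest=⌊2676938·162/10000⌋=43366; principal=180797-43366=137431; balance=2676938-137431=2539507
20. interest=⌊2539507·162/10000⌋=41140; principal=180797-41140=139657; balance=2539507-139657=2399850
21. interest=⌊2399850·162/10000⌋=38877; principal=180797-38877=141920; balance=2399850-141920=2257930
22. interest=⌊2257930·162/10000⌋=36578; principal=180797-36578=144219; balance=2257930-144219=2113711
23. interest=⌊2113711·162/10000⌋=34242; principal=180797-34242=146555; balance=2113711-146555=1967156
24. interest=⌊1967156·162/10000⌋=31867; principal=180797-31867=148930; balance=1967156-148930=1818226
25. interest=⌊1818226·162/10000⌋=29455; principal=180797-29455=151342; balance=1818226-151342=1666884
26. interest=⌊1666884·162/10000⌋=27003; principal=180797-27003=153794; balance=1666884-153794=1513090
27. interest=⌊1513090·162/10000⌋=24512; principal=180797-24512=156285; balance=1513090-156285=1356805
28. interest=⌊1356805·162/10000⌋=21980; principal=180797-21980=158817; balance=1356805-158817=1197988
29. interest=⌊1197988·162/10000⌋=19407; principal=180797-19407=161390; balance=1197988-161390=1036598
30. interest=⌊1036598·162/10000⌋=16792; principal=180797-16792=164005; balance=1036598-164005=872593
31. interest=⌊872593·162/10000⌋=14136; principal=180797-14136=166661; balance=872593-166661=705932
32. interest=⌊705932·162/10000⌋=11436; principal=180797-11436=169361; balance=705932-169361=536571
33. interest=⌊536571·162/10000⌋=8692; principal=180797-8692=172105; balance=536571-172105=364466

1 77887 102910 4704930
2 76219 104578 4600352
3 74525 106272 4494080
4 72804 107993 4386087
5 71054 109743 4276344
6 69276 111521 4164823
7 67470 113327 4051496
8 65634 115163 3936333
9 63768 117029 3819304
10 61872 118925 3700379
11 59946 120851 3579528
12 57988 122809 3456719
13 55998 124799 3331920
14 53977 126820 3205100
15 51922 128875 3076225
16 49834 130963 2945262
17 47713 133084 2812178
18 45557 135240 2676938
19 43366 137431 2539507
20 41140 139657 2399850
21 38877 141920 2257930
22 36578 144219 2113711
23 34242 146555 1967156
24 31867 148930 1818226
25 29455 151342 1666884
26 27003 153794 1513090
27 24512 156285 1356805
28 21980 158817 1197988
29 19407 161390 1036598
30 16792 164005 872593
31 14136 166661 705932
32 11436 169361 536571
33 8692 172105 364466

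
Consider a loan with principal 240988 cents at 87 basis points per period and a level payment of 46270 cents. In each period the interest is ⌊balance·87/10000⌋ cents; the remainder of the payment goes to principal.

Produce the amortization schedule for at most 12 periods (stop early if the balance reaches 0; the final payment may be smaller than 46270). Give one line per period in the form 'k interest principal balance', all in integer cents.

1 2096 44174 196814
2 1712 44558 152256
3 1324 44946 107310
4 933 45337 61973
5 539 45731 16242
6 141 16242 0

1. interest=⌊240988·87/10000⌋=2096; principal=46270-2096=44174; balance=240988-44174=196814
2. interest=⌊196814·87/10000⌋=1712; principal=46270-1712=44558; balance=196814-44558=152256
3. interest=⌊152256·87/10000⌋=1324; principal=46270-1324=44946; balance=152256-44946=107310
4. interest=⌊107310·87/10000⌋=933; principal=46270-933=45337; balance=107310-45337=61973
5. interest=⌊61973·87/10000⌋=539; principal=46270-539=45731; balance=61973-45731=16242
6. interest=⌊16242·87/10000⌋=141; principal=min(46270-141,16242)=16242; balance=16242-16242=0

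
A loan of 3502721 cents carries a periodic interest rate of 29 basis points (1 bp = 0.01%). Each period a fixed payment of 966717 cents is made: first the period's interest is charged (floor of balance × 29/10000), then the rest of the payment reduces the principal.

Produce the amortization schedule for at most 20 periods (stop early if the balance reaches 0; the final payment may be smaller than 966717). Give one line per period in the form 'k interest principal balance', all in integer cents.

1. interest=⌊3502721·29/10000⌋=10157; principal=966717-10157=956560; balance=3502721-956560=2546161
2. interest=⌊2546161·29/10000⌋=7383; principal=966717-7383=959334; balance=2546161-959334=1586827
3. interest=⌊1586827·29/10000⌋=4601; principal=966717-4601=962116; balance=1586827-962116=624711
4. interest=⌊624711·29/10000⌋=1811; principal=min(966717-1811,624711)=624711; balance=624711-624711=0

1 10157 956560 2546161
2 7383 959334 1586827
3 4601 962116 624711
4 1811 624711 0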